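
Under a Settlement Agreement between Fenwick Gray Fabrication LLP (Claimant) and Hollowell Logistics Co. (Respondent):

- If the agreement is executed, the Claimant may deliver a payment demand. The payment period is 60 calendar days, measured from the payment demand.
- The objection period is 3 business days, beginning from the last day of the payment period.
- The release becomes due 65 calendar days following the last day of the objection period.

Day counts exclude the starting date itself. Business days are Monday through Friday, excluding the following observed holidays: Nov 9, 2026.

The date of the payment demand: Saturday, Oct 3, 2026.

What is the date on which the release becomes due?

The last day of the payment period: 60 calendar days after Oct 3, 2026 is Dec 2, 2026.
The last day of the objection period: 3 business days after Wednesday, Dec 2, 2026, skipping weekends — Dec 3, Dec 4, Dec 7 — lands on Monday, Dec 7, 2026.
The date on which the release becomes due: 65 calendar days after Dec 7, 2026 is Feb 10, 2027.

Feb 10, 2027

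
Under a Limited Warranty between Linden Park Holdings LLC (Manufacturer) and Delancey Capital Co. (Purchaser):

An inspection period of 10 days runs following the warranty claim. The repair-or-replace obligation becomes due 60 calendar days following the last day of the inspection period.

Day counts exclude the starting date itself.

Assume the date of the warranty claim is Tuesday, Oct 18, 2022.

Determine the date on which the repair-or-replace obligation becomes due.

Dec 27, 2022

The last day of the inspection period: 10 calendar days after Oct 18, 2022 is Oct 28, 2022.
The date on which the repair-or-replace obligation becomes due: Oct 28, 2022 + 60 days = Dec 27, 2022.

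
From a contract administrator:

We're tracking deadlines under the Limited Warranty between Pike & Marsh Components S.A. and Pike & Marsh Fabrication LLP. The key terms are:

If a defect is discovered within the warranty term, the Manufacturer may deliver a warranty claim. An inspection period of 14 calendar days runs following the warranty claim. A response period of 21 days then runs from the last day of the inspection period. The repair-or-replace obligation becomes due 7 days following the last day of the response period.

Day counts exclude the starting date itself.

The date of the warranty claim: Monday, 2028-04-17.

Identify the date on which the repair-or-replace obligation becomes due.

The last day of the inspection period: 2028-04-17 + 14 days = 2028-05-01.
Adding 21 calendar days to 2028-05-01 gives 2028-05-22, which is the last day of the response period.
The date on which the repair-or-replace obligation becomes due: 7 calendar days after 2028-05-22 is 2028-05-29.

2028-05-29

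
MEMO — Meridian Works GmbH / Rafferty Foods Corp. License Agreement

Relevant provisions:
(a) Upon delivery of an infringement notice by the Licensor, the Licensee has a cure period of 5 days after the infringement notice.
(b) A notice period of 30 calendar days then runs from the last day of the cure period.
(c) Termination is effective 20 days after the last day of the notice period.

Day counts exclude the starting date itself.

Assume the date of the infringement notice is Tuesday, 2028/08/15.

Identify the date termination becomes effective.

The last day of the cure period: 2028/08/15 + 5 days = 2028/08/20.
The last day of the notice period: 2028/08/20 + 30 days = 2028/09/19.
Adding 20 calendar days to 2028/09/19 gives 2028/10/09, which is the date termination becomes effective.

2028/10/09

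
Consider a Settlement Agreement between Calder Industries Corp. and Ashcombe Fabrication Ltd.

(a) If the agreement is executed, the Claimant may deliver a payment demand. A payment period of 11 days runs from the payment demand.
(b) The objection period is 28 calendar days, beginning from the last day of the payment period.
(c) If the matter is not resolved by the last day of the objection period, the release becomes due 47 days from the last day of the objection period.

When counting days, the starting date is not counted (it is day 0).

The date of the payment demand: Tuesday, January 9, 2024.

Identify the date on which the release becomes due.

Adding 11 calendar days to January 9, 2024 gives January 20, 2024, which is the last day of the payment period.
Adding 28 calendar days to January 20, 2024 gives February 17, 2024, which is the last day of the objection period.
The date on which the release becomes due: February 17, 2024 + 47 days = April 4, 2024.

April 4, 2024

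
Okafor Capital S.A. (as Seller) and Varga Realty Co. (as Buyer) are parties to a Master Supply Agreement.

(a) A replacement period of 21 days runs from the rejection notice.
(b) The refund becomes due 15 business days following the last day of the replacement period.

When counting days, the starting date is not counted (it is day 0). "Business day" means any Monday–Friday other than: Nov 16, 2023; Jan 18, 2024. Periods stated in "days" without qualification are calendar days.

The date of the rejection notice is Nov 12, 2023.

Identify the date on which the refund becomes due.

Adding 21 calendar days to Nov 12, 2023 gives Dec 3, 2023, which is the last day of the replacement period.
The date on which the refund becomes due: counting 15 business days from Sunday, Dec 3, 2023 (Dec 4, Dec 5, Dec 6, Dec 7, …, Dec 20, Dec 21, Dec 22, skipping weekends) reaches Friday, Dec 22, 2023.

Dec 22, 2023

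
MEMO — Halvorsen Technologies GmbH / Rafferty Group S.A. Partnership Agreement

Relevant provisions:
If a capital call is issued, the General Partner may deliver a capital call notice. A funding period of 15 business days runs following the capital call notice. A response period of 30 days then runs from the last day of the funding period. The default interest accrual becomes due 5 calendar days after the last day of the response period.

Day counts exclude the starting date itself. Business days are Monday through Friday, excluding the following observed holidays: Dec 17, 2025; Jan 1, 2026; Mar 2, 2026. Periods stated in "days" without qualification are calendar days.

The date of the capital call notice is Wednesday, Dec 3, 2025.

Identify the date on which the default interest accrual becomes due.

The last day of the funding period: 15 business days after Wednesday, Dec 3, 2025, skipping weekends and the listed holiday on Dec 17 — Dec 4, Dec 5, Dec 8, Dec 9, …, Dec 23, Dec 24, Dec 25 — lands on Thursday, Dec 25, 2025.
Adding 30 calendar days to Dec 25, 2025 gives Jan 24, 2026, which is the last day of the response period.
Adding 5 calendar days to Jan 24, 2026 gives Jan 29, 2026, which is the date on which the default interest accrual becomes due.

Jan 29, 2026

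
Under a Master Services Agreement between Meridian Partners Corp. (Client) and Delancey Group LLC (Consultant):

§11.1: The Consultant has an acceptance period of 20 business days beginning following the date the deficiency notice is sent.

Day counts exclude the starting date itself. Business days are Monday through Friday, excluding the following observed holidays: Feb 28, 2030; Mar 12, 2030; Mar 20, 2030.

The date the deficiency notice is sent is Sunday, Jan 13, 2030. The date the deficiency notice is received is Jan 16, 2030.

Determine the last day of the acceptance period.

The last day of the acceptance period: 20 business days after Sunday, Jan 13, 2030, skipping weekends — Jan 14, Jan 15, Jan 16, Jan 17, …, Feb 6, Feb 7, Feb 8 — lands on Friday, Feb 8, 2030.

Feb 8, 2030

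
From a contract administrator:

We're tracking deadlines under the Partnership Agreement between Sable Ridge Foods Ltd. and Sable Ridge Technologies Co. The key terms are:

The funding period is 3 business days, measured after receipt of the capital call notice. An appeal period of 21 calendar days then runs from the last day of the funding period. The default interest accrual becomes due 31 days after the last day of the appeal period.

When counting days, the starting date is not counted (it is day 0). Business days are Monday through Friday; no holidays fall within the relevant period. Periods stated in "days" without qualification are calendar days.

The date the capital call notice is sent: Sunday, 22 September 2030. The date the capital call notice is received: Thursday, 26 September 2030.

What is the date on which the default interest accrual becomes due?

22 November 2030

The last day of the funding period: 3 business days after Thursday, 26 September 2030, skipping weekends — Sep 27, Sep 30, Oct 1 — lands on Tuesday, 1 October 2030.
Adding 21 calendar days to 1 October 2030 gives 22 October 2030, which is the last day of the appeal period.
The date on which the default interest accrual becomes due: 22 October 2030 + 31 days = 22 November 2030.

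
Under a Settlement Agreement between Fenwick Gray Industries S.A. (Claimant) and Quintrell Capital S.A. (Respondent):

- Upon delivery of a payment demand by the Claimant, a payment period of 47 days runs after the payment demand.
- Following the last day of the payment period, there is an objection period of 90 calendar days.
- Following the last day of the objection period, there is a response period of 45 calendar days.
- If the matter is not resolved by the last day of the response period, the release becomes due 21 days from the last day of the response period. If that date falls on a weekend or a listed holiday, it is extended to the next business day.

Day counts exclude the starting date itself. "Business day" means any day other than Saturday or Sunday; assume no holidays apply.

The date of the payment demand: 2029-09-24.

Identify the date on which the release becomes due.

2030-04-15

Adding 47 calendar days to 2029-09-24 gives 2029-11-10, which is the last day of the payment period.
Adding 90 calendar days to 2029-11-10 gives 2030-02-08, which is the last day of the objection period.
The last day of the response period: 2030-02-08 + 45 days = 2030-03-25.
Adding 21 calendar days to 2030-03-25 gives 2030-04-15, which is the date on which the release becomes due. 2030-04-15 is a Monday, so no roll-forward applies.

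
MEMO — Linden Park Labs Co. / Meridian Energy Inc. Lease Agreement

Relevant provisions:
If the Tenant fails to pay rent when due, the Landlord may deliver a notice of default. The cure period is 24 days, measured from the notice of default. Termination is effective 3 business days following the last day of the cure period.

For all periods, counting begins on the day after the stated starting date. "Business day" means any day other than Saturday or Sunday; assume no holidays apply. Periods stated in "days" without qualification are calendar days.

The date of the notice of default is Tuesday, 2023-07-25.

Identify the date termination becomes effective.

The last day of the cure period: 24 calendar days after 2023-07-25 is 2023-08-18.
The date termination becomes effective: 3 business days after Friday, 2023-08-18, skipping weekends — Aug 21, Aug 22, Aug 23 — lands on Wednesday, 2023-08-23.

2023-08-23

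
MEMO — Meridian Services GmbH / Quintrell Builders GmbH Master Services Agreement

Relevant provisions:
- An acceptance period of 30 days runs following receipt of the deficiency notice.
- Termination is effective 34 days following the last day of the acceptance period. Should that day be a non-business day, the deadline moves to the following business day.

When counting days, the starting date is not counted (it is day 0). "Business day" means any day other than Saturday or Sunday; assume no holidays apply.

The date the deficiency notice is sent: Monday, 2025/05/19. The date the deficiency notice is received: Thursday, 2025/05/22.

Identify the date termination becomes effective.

2025/07/25

The last day of the acceptance period: 2025/05/22 + 30 days = 2025/06/21.
The date termination becomes effective: 34 calendar days after 2025/06/21 is 2025/07/25. 2025/07/25 is a Friday, so no roll-forward applies.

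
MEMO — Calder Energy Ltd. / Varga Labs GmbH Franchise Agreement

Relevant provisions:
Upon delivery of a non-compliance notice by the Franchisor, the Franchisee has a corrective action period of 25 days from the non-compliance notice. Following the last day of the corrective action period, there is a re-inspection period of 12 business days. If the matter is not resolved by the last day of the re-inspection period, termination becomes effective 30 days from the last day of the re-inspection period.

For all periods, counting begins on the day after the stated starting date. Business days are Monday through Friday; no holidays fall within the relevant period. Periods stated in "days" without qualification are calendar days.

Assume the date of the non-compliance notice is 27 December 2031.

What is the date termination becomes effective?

7 March 2032

The last day of the corrective action period: 25 calendar days after 27 December 2031 is 21 January 2032.
From Wednesday, 21 January 2032, 12 business days (Jan 22, Jan 23, Jan 26, Jan 27, …, Feb 4, Feb 5, Feb 6, skipping weekends) brings us to Friday, 6 February 2032, which is the last day of the re-inspection period.
The date termination becomes effective: 6 February 2032 + 30 days = 7 March 2032.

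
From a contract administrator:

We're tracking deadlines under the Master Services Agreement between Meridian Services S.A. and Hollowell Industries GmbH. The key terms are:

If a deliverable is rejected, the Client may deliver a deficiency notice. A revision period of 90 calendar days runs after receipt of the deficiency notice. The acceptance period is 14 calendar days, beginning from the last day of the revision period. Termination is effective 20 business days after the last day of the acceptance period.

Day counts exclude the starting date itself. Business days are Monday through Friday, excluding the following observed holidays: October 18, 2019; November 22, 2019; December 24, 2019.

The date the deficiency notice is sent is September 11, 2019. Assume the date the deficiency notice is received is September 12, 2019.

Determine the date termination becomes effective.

Adding 90 calendar days to September 12, 2019 gives December 11, 2019, which is the last day of the revision period.
The last day of the acceptance period: 14 calendar days after December 11, 2019 is December 25, 2019.
From Wednesday, December 25, 2019, 20 business days (Dec 26, Dec 27, Dec 30, Dec 31, …, Jan 20, Jan 21, Jan 22, skipping weekends) brings us to Wednesday, January 22, 2020, which is the date termination becomes effective.

January 22, 2020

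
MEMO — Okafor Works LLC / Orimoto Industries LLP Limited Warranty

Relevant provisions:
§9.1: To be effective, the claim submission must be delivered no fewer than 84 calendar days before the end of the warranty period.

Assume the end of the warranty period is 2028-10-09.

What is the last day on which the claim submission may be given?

2028-07-17

Counting back 84 calendar days from 2028-10-09 gives 2028-07-17.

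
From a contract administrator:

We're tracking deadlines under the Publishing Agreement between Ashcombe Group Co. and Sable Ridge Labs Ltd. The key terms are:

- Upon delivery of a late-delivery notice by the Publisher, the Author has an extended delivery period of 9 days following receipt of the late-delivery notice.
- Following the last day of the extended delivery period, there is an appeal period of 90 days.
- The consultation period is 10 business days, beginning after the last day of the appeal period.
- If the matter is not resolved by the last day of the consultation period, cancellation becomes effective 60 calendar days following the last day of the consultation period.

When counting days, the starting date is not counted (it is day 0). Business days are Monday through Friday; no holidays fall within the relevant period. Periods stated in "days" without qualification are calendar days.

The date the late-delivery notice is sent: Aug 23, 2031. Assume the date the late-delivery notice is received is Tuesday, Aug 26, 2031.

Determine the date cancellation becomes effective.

Adding 9 calendar days to Aug 26, 2031 gives Sep 4, 2031, which is the last day of the extended delivery period.
The last day of the appeal period: Sep 4, 2031 + 90 days = Dec 3, 2031.
The last day of the consultation period: counting 10 business days from Wednesday, Dec 3, 2031 (Dec 4, Dec 5, Dec 8, Dec 9, Dec 10, Dec 11, Dec 12, Dec 15, Dec 16, Dec 17, skipping weekends) reaches Wednesday, Dec 17, 2031.
Adding 60 calendar days to Dec 17, 2031 gives Feb 15, 2032, which is the date cancellation becomes effective.

Feb 15, 2032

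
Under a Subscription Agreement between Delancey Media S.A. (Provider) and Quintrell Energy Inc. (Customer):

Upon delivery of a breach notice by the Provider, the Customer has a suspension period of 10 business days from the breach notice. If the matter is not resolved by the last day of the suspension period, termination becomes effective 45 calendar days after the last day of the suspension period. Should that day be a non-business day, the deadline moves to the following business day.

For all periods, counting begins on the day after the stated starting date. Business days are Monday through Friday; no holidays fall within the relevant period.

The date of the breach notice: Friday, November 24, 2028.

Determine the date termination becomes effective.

The last day of the suspension period: counting 10 business days from Friday, November 24, 2028 (Nov 27, Nov 28, Nov 29, Nov 30, Dec 1, Dec 4, Dec 5, Dec 6, Dec 7, Dec 8, skipping weekends) reaches Friday, December 8, 2028.
The date termination becomes effective: December 8, 2028 + 45 days = January 22, 2029. January 22, 2029 is a Monday, so no roll-forward applies.

January 22, 2029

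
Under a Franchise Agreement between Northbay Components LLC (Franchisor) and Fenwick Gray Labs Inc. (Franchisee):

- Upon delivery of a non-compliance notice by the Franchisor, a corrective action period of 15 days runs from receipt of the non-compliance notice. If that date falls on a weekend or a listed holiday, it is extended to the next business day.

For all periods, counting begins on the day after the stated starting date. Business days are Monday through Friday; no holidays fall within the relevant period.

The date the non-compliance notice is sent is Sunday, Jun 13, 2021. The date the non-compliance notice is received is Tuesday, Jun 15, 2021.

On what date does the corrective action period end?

The last day of the corrective action period: 15 calendar days after Jun 15, 2021 is Jun 30, 2021. Jun 30, 2021 is a Wednesday, so no roll-forward applies.

Jun 30, 2021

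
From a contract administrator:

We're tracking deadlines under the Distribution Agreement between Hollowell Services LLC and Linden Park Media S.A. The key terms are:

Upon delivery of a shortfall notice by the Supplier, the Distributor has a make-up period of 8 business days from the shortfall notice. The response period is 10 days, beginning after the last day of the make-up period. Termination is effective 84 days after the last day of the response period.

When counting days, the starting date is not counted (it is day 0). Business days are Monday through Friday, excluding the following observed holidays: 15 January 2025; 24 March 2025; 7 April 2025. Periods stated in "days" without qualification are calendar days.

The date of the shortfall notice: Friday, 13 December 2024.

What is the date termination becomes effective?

The last day of the make-up period: 8 business days after Friday, 13 December 2024, skipping weekends — Dec 16, Dec 17, Dec 18, Dec 19, Dec 20, Dec 23, Dec 24, Dec 25 — lands on Wednesday, 25 December 2024.
The last day of the response period: 25 December 2024 + 10 days = 4 January 2025.
Adding 84 calendar days to 4 January 2025 gives 29 March 2025, which is the date termination becomes effective.

29 March 2025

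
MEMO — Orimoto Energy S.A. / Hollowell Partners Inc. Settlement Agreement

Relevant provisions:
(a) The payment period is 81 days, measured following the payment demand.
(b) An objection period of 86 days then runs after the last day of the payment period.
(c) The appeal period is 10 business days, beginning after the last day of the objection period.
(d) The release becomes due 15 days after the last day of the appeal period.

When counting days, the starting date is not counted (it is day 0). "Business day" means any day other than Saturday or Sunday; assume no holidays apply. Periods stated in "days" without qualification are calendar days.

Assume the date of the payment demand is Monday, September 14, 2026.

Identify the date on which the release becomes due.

The last day of the payment period: September 14, 2026 + 81 days = December 4, 2026.
The last day of the objection period: 86 calendar days after December 4, 2026 is February 28, 2027.
The last day of the appeal period: counting 10 business days from Sunday, February 28, 2027 (Mar 1, Mar 2, Mar 3, Mar 4, Mar 5, Mar 8, Mar 9, Mar 10, Mar 11, Mar 12, skipping weekends) reaches Friday, March 12, 2027.
The date on which the release becomes due: March 12, 2027 + 15 days = March 27, 2027.

March 27, 2027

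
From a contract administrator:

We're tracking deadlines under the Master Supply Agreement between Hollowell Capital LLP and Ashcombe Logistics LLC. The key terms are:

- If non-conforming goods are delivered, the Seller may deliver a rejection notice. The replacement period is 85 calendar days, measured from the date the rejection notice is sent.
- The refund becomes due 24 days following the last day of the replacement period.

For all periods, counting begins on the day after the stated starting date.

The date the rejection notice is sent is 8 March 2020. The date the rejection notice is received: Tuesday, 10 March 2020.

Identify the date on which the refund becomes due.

25 June 2020

The last day of the replacement period: 85 calendar days after 8 March 2020 is 1 June 2020.
Adding 24 calendar days to 1 June 2020 gives 25 June 2020, which is the date on which the refund becomes due.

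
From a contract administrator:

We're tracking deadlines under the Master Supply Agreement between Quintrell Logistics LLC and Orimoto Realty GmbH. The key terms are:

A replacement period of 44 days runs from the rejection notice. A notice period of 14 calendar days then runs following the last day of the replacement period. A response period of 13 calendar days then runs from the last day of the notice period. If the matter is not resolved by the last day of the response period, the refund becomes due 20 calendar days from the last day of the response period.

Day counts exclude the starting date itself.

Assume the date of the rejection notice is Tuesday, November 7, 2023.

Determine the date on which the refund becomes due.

February 6, 2024

The last day of the replacement period: 44 calendar days after November 7, 2023 is December 21, 2023.
Adding 14 calendar days to December 21, 2023 gives January 4, 2024, which is the last day of the notice period.
The last day of the response period: 13 calendar days after January 4, 2024 is January 17, 2024.
The date on which the refund becomes due: 20 calendar days after January 17, 2024 is February 6, 2024.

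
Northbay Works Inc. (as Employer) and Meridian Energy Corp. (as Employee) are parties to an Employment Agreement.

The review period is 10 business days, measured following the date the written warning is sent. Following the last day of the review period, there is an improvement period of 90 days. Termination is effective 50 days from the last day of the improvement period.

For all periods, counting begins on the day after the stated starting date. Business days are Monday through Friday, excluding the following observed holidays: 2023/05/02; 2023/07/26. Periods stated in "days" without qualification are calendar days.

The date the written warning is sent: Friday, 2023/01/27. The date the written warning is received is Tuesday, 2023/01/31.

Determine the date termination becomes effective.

2023/06/30

The last day of the review period: counting 10 business days from Friday, 2023/01/27 (Jan 30, Jan 31, Feb 1, Feb 2, Feb 3, Feb 6, Feb 7, Feb 8, Feb 9, Feb 10, skipping weekends) reaches Friday, 2023/02/10.
The last day of the improvement period: 90 calendar days after 2023/02/10 is 2023/05/11.
The date termination becomes effective: 50 calendar days after 2023/05/11 is 2023/06/30.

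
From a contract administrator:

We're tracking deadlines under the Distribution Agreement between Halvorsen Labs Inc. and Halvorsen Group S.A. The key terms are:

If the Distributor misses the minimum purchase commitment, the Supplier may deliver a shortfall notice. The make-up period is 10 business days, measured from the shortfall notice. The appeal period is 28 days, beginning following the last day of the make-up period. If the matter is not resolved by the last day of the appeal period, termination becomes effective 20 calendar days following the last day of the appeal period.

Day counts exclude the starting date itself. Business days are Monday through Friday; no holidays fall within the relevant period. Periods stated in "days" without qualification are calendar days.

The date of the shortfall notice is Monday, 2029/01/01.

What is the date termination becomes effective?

2029/03/04

From Monday, 2029/01/01, 10 business days (Jan 2, Jan 3, Jan 4, Jan 5, Jan 8, Jan 9, Jan 10, Jan 11, Jan 12, Jan 15, skipping weekends) brings us to Monday, 2029/01/15, which is the last day of the make-up period.
Adding 28 calendar days to 2029/01/15 gives 2029/02/12, which is the last day of the appeal period.
The date termination becomes effective: 2029/02/12 + 20 days = 2029/03/04.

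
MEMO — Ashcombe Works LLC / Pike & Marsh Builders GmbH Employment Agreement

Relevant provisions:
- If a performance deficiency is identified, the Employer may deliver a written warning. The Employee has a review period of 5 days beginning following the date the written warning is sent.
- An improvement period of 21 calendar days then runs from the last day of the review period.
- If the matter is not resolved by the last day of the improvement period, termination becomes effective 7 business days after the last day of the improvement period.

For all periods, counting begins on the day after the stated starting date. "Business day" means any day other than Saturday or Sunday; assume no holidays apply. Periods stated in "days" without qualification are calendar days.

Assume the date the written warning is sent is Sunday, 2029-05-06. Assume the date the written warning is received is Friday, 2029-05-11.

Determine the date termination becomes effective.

Adding 5 calendar days to 2029-05-06 gives 2029-05-11, which is the last day of the review period.
The last day of the improvement period: 21 calendar days after 2029-05-11 is 2029-06-01.
The date termination becomes effective: 7 business days after Friday, 2029-06-01, skipping weekends — Jun 4, Jun 5, Jun 6, Jun 7, Jun 8, Jun 11, Jun 12 — lands on Tuesday, 2029-06-12.

2029-06-12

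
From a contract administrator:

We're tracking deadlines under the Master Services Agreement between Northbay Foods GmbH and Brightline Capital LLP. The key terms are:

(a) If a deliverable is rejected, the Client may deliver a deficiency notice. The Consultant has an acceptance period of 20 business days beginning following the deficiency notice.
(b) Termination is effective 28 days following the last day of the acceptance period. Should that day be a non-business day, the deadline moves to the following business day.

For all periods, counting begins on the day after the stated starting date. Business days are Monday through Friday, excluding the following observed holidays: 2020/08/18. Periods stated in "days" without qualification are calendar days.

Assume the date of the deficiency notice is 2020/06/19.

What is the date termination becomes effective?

The last day of the acceptance period: counting 20 business days from Friday, 2020/06/19 (Jun 22, Jun 23, Jun 24, Jun 25, …, Jul 15, Jul 16, Jul 17, skipping weekends) reaches Friday, 2020/07/17.
The date termination becomes effective: 2020/07/17 + 28 days = 2020/08/14. 2020/08/14 is a Friday and is not a listed holiday, so no roll-forward applies.

2020/08/14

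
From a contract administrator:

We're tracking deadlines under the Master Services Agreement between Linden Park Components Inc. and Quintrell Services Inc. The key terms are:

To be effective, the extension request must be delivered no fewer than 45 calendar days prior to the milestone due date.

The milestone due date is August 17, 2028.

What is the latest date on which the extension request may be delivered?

July 3, 2028

Counting back 45 calendar days from August 17, 2028 gives July 3, 2028.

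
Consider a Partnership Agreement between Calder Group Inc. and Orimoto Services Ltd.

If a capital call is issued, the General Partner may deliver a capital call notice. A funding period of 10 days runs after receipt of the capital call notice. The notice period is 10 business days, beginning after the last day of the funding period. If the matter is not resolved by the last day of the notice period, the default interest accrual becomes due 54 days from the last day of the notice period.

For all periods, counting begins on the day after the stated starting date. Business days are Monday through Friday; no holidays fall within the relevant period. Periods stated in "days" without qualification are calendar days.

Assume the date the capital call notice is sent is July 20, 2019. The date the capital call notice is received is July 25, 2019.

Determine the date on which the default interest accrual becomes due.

October 9, 2019

The last day of the funding period: 10 calendar days after July 25, 2019 is August 4, 2019.
The last day of the notice period: 10 business days after Sunday, August 4, 2019, skipping weekends — Aug 5, Aug 6, Aug 7, Aug 8, Aug 9, Aug 12, Aug 13, Aug 14, Aug 15, Aug 16 — lands on Friday, August 16, 2019.
The date on which the default interest accrual becomes due: 54 calendar days after August 16, 2019 is October 9, 2019.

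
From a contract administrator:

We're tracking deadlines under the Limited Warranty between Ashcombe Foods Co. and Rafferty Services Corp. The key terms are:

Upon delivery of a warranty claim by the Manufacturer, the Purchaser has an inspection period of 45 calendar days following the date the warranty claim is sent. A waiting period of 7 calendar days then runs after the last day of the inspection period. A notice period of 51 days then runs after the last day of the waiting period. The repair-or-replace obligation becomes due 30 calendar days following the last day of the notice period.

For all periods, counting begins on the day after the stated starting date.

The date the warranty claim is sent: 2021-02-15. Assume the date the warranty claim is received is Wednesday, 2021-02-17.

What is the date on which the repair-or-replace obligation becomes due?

2021-06-28

The last day of the inspection period: 45 calendar days after 2021-02-15 is 2021-04-01.
The last day of the waiting period: 7 calendar days after 2021-04-01 is 2021-04-08.
Adding 51 calendar days to 2021-04-08 gives 2021-05-29, which is the last day of the notice period.
The date on which the repair-or-replace obligation becomes due: 2021-05-29 + 30 days = 2021-06-28.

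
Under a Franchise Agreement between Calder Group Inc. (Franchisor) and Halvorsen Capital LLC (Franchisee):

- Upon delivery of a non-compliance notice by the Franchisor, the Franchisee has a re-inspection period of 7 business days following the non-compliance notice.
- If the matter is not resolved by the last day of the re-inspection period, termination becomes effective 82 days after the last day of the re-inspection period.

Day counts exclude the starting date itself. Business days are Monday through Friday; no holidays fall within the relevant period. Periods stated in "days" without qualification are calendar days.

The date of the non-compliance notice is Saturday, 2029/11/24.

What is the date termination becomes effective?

2030/02/24

The last day of the re-inspection period: counting 7 business days from Saturday, 2029/11/24 (Nov 26, Nov 27, Nov 28, Nov 29, Nov 30, Dec 3, Dec 4, skipping weekends) reaches Tuesday, 2029/12/04.
Adding 82 calendar days to 2029/12/04 gives 2030/02/24, which is the date termination becomes effective.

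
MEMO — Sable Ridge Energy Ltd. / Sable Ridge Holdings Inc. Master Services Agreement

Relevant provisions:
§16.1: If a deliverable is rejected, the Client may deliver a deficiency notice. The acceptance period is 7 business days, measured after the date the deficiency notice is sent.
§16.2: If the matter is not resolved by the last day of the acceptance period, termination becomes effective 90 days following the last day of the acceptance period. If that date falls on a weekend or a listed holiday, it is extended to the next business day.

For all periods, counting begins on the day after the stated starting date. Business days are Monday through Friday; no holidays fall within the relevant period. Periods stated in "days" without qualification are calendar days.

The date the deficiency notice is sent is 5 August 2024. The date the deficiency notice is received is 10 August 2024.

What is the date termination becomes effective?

12 November 2024

The last day of the acceptance period: 7 business days after Monday, 5 August 2024, skipping weekends — Aug 6, Aug 7, Aug 8, Aug 9, Aug 12, Aug 13, Aug 14 — lands on Wednesday, 14 August 2024.
The date termination becomes effective: 14 August 2024 + 90 days = 12 November 2024. 12 November 2024 is a Tuesday, so no roll-forward applies.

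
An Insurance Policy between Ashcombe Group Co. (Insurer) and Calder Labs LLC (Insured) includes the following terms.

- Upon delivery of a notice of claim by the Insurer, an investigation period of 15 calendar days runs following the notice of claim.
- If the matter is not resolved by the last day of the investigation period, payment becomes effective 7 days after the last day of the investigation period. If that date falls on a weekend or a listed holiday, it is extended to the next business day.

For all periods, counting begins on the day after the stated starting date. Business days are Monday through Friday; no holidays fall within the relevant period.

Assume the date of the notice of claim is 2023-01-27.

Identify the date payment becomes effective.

The last day of the investigation period: 2023-01-27 + 15 days = 2023-02-11.
The date payment becomes effective: 2023-02-11 + 7 days = 2023-02-18. That falls on a Saturday, so it rolls to the next business day, Monday, 2023-02-20.

2023-02-20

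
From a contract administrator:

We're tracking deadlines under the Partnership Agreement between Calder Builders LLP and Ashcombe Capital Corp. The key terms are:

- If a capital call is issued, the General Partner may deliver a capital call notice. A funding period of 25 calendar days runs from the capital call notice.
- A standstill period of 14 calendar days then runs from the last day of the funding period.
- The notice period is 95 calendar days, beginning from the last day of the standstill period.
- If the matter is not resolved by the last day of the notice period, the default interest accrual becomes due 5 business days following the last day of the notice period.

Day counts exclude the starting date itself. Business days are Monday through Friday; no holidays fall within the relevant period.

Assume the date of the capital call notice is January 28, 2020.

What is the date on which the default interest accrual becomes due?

Adding 25 calendar days to January 28, 2020 gives February 22, 2020, which is the last day of the funding period.
The last day of the standstill period: February 22, 2020 + 14 days = March 7, 2020.
The last day of the notice period: 95 calendar days after March 7, 2020 is June 10, 2020.
The date on which the default interest accrual becomes due: 5 business days after Wednesday, June 10, 2020, skipping weekends — Jun 11, Jun 12, Jun 15, Jun 16, Jun 17 — lands on Wednesday, June 17, 2020.

June 17, 2020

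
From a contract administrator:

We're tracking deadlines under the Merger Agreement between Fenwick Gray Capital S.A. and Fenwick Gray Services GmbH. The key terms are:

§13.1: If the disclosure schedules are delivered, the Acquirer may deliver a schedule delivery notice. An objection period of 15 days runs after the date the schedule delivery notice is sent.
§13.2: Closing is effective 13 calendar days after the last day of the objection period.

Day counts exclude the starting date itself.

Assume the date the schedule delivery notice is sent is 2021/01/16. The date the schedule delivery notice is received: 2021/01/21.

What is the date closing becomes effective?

Adding 15 calendar days to 2021/01/16 gives 2021/01/31, which is the last day of the objection period.
Adding 13 calendar days to 2021/01/31 gives 2021/02/13, which is the date closing becomes effective.

2021/02/13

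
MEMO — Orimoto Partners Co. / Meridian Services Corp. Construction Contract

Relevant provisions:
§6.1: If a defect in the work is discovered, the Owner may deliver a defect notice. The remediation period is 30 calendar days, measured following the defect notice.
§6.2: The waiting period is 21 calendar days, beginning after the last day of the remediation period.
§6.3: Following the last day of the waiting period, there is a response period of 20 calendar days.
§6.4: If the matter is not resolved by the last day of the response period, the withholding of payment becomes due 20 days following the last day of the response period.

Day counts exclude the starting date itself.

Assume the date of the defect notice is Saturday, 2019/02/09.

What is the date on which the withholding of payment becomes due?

2019/05/11

The last day of the remediation period: 30 calendar days after 2019/02/09 is 2019/03/11.
The last day of the waiting period: 21 calendar days after 2019/03/11 is 2019/04/01.
The last day of the response period: 2019/04/01 + 20 days = 2019/04/21.
The date on which the withholding of payment becomes due: 2019/04/21 + 20 days = 2019/05/11.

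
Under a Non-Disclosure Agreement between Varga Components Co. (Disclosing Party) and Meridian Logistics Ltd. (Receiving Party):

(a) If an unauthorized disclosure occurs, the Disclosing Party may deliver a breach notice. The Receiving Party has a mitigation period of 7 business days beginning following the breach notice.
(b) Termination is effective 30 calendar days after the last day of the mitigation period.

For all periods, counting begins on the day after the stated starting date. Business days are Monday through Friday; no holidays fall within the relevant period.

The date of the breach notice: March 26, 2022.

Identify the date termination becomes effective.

The last day of the mitigation period: 7 business days after Saturday, March 26, 2022, skipping weekends — Mar 28, Mar 29, Mar 30, Mar 31, Apr 1, Apr 4, Apr 5 — lands on Tuesday, April 5, 2022.
Adding 30 calendar days to April 5, 2022 gives May 5, 2022, which is the date termination becomes effective.

May 5, 2022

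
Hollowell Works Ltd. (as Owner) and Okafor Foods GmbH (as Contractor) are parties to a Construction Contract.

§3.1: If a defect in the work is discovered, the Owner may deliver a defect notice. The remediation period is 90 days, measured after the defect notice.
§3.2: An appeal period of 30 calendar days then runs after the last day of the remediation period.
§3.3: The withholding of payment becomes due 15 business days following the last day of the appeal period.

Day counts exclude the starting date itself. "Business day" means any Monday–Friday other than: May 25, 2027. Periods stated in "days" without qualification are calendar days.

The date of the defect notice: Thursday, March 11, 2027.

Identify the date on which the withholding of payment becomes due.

Adding 90 calendar days to March 11, 2027 gives June 9, 2027, which is the last day of the remediation period.
The last day of the appeal period: June 9, 2027 + 30 days = July 9, 2027.
From Friday, July 9, 2027, 15 business days (Jul 12, Jul 13, Jul 14, Jul 15, …, Jul 28, Jul 29, Jul 30, skipping weekends) brings us to Friday, July 30, 2027, which is the date on which the withholding of payment becomes due.

July 30, 2027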